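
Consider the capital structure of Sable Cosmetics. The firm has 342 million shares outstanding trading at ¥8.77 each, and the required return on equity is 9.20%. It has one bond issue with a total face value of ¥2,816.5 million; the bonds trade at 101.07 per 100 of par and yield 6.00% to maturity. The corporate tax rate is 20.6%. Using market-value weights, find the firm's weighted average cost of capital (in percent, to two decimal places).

7.04%

Market value of equity E = 8.77 × 342m = 2999.34m. Market value of debt D = 2816.5m × 101.07/100 = 2846.63655m.
Total capital V = 2999.34 + 2846.63655 = 5845.97655.
Equity: weight = 2999.34/5845.97655 = 0.5131; cost = 9.2%.
Bonds outstanding: weight = 2846.63655/5845.97655 = 0.4869; after-tax cost = 6% × (1 − 20.6%) = 4.7640%.
WACC = 0.5131 × 9.2000% + 0.4869 × 4.7640% = 7.0399%.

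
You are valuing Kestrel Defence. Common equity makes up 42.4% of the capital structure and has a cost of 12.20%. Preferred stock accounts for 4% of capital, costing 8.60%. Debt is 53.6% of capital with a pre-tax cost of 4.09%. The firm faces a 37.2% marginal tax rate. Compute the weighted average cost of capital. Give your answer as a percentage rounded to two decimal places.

After-tax cost of debt = 4.09% × (1 − 37.2%) = 2.5685%.
WACC = 0.424 × 12.2000% + 0.040 × 8.6000% + 0.536 × 2.5685% = 6.8935%.

6.89%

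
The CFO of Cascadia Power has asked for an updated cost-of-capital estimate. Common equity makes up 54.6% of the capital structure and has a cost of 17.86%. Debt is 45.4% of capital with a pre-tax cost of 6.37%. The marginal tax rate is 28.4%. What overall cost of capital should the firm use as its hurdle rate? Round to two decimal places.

11.82%

After-tax cost of debt = 6.37% × (1 − 28.4%) = 4.5609%.
WACC = 0.546 × 17.8600% + 0.454 × 4.5609% = 11.8222%.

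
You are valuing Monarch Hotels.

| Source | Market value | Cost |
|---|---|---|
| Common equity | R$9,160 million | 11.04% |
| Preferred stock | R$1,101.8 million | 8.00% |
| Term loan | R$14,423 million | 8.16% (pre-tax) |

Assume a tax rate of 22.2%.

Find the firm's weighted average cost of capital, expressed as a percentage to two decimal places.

8.16%

Total capital V = 9160 + 1101.8 + 14423 = 24684.8.
Equity: weight = 9160/24684.8 = 0.3711; cost = 11.04%.
Preferred: weight = 1101.8/24684.8 = 0.0446; cost = 8%.
Term loan: weight = 14423/24684.8 = 0.5843; after-tax cost = 8.16% × (1 − 22.2%) = 6.3485%.
WACC = 0.3711 × 11.0400% + 0.0446 × 8.0000% + 0.5843 × 6.3485% = 8.1631%.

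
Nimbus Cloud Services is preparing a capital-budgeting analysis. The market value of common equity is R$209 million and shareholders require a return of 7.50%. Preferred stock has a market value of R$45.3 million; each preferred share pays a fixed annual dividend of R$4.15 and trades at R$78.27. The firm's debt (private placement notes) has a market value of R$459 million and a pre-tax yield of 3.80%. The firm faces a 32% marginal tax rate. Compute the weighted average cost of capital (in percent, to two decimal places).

Cost of preferred: Rp = 4.15 / 78.27 = 5.3022%.
Total capital V = 209 + 45.3 + 459 = 713.3.
Equity: weight = 209/713.3 = 0.2930; cost = 7.5%.
Preferred: weight = 45.3/713.3 = 0.0635; cost = 5.3022%.
Private placement notes: weight = 459/713.3 = 0.6435; after-tax cost = 3.8% × (1 − 32%) = 2.5840%.
WACC = 0.2930 × 7.5000% + 0.0635 × 5.3022% + 0.6435 × 2.5840% = 4.1970%.

4.20%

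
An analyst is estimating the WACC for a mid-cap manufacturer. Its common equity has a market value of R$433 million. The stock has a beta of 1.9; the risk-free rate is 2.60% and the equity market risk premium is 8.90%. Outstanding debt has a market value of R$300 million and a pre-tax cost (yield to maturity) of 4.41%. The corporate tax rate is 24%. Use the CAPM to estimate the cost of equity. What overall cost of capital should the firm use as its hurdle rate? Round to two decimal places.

12.90%

Cost of equity via CAPM: Re = 2.6% + 1.9 × 8.9% = 19.5100%.
Total capital V = 433 + 300 = 733.
Equity: weight = 433/733 = 0.5907; cost = 19.51%.
Debt: weight = 300/733 = 0.4093; after-tax cost = 4.41% × (1 − 24%) = 3.3516%.
WACC = 0.5907 × 19.5100% + 0.4093 × 3.3516% = 12.8967%.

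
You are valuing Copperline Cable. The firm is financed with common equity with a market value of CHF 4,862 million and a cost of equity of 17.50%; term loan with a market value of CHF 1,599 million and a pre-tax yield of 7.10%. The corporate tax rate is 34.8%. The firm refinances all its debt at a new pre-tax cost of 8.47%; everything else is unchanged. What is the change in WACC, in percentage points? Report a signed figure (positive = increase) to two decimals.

Current WACC:
Total capital V = 4862 + 1599 = 6461.
Equity: weight = 4862/6461 = 0.7525; cost = 17.5%.
Term loan: weight = 1599/6461 = 0.2475; after-tax cost = 7.1% × (1 − 34.8%) = 4.6292%.
WACC = 0.7525 × 17.5000% + 0.2475 × 4.6292% = 14.3147%.
After the change:
Total capital V = 4862 + 1599 = 6461.
Equity: weight = 4862/6461 = 0.7525; cost = 17.5%.
Term loan: weight = 1599/6461 = 0.2475; after-tax cost = 8.47% × (1 − 34.8%) = 5.5224%.
WACC = 0.7525 × 17.5000% + 0.2475 × 5.5224% = 14.5357%.
Change in WACC = 14.5357% − 14.3147% = 0.2211 pp.

+0.22 pp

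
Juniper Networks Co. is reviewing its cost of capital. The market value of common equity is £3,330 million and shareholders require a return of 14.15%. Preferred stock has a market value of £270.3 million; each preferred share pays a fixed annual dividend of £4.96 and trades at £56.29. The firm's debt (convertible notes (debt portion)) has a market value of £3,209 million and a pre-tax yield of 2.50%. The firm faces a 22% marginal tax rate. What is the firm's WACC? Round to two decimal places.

8.19%

Cost of preferred: Rp = 4.96 / 56.29 = 8.8115%.
Total capital V = 3330 + 270.3 + 3209 = 6809.3.
Equity: weight = 3330/6809.3 = 0.4890; cost = 14.15%.
Preferred: weight = 270.3/6809.3 = 0.0397; cost = 8.8115%.
Convertible notes (debt portion): weight = 3209/6809.3 = 0.4713; after-tax cost = 2.5% × (1 − 22%) = 1.9500%.
WACC = 0.4890 × 14.1500% + 0.0397 × 8.8115% + 0.4713 × 1.9500% = 8.1886%.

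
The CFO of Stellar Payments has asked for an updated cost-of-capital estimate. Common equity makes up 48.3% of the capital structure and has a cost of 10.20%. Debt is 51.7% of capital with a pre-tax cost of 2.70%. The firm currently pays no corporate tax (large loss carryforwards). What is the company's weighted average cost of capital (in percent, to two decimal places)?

6.32%

After-tax cost of debt = 2.7% × (1 − 0%) = 2.7000%.
WACC = 0.483 × 10.2000% + 0.517 × 2.7000% = 6.3225%.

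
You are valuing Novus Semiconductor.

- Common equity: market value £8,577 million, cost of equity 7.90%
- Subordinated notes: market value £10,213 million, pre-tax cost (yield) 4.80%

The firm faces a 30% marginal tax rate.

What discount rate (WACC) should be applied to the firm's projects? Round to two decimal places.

Total capital V = 8577 + 10213 = 18790.
Equity: weight = 8577/18790 = 0.4565; cost = 7.9%.
Subordinated notes: weight = 10213/18790 = 0.5435; after-tax cost = 4.8% × (1 − 30%) = 3.3600%.
WACC = 0.4565 × 7.9000% + 0.5435 × 3.3600% = 5.4324%.

5.43%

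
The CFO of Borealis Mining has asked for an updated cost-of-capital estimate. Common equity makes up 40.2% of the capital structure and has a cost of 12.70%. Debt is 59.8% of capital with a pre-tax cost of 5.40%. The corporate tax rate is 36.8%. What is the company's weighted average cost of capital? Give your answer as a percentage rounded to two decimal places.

7.15%

After-tax cost of debt = 5.4% × (1 − 36.8%) = 3.4128%.
WACC = 0.402 × 12.7000% + 0.598 × 3.4128% = 7.1463%.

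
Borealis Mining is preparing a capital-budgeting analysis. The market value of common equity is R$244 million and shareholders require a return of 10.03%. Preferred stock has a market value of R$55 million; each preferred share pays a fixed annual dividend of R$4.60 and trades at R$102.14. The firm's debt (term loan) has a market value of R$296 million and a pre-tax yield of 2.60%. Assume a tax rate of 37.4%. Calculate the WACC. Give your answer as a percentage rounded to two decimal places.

Cost of preferred: Rp = 4.6 / 102.14 = 4.5036%.
Total capital V = 244 + 55 + 296 = 595.
Equity: weight = 244/595 = 0.4101; cost = 10.03%.
Preferred: weight = 55/595 = 0.0924; cost = 4.5036%.
Term loan: weight = 296/595 = 0.4975; after-tax cost = 2.6% × (1 − 37.4%) = 1.6276%.
WACC = 0.4101 × 10.0300% + 0.0924 × 4.5036% + 0.4975 × 1.6276% = 5.3391%.

5.34%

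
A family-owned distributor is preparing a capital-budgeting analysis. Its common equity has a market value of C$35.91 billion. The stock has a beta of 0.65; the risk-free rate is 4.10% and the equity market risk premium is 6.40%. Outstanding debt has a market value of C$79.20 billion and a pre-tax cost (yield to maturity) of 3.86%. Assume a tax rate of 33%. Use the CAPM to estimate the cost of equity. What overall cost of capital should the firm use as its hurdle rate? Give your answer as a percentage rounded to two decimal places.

4.36%

Cost of equity via CAPM: Re = 4.1% + 0.65 × 6.4% = 8.2600%.
Total capital V = 35.91 + 79.2 = 115.11.
Equity: weight = 35.91/115.11 = 0.3120; cost = 8.26%.
Debt: weight = 79.2/115.11 = 0.6880; after-tax cost = 3.86% × (1 − 33%) = 2.5862%.
WACC = 0.3120 × 8.2600% + 0.6880 × 2.5862% = 4.3562%.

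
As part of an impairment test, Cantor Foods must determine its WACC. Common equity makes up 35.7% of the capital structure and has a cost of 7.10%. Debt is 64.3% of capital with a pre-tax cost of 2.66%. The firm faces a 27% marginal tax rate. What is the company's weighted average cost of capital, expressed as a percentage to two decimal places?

3.78%

After-tax cost of debt = 2.66% × (1 − 27%) = 1.9418%.
WACC = 0.357 × 7.1000% + 0.643 × 1.9418% = 3.7833%.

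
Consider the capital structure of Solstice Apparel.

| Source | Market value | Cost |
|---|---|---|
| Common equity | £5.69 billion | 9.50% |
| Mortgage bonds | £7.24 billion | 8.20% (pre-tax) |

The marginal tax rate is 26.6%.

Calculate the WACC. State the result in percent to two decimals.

Total capital V = 5.69 + 7.24 = 12.93.
Equity: weight = 5.69/12.93 = 0.4401; cost = 9.5%.
Mortgage bonds: weight = 7.24/12.93 = 0.5599; after-tax cost = 8.2% × (1 − 26.6%) = 6.0188%.
WACC = 0.4401 × 9.5000% + 0.5599 × 6.0188% = 7.5507%.

7.55%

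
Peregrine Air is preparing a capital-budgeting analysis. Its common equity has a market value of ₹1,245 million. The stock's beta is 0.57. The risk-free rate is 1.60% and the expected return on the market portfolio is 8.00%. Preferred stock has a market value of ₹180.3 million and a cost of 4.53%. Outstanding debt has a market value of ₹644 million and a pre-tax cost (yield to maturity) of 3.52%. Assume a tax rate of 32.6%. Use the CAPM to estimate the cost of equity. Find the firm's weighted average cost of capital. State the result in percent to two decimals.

Market risk premium = 8.0% − 1.6% = 6.4%.
Cost of equity via CAPM: Re = 1.6% + 0.57 × 6.4% = 5.2480%.
Total capital V = 1245 + 180.3 + 644 = 2069.3.
Equity: weight = 1245/2069.3 = 0.6017; cost = 5.248%.
Preferred: weight = 180.3/2069.3 = 0.0871; cost = 4.53%.
Debt: weight = 644/2069.3 = 0.3112; after-tax cost = 3.52% × (1 − 32.6%) = 2.3725%.
WACC = 0.6017 × 5.2480% + 0.0871 × 4.5300% + 0.3112 × 2.3725% = 4.2905%.

4.29%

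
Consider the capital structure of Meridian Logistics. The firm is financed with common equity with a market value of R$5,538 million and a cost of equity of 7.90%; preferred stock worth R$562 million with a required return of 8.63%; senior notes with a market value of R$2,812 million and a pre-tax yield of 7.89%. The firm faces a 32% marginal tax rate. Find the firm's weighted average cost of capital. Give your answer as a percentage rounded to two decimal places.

7.15%

Total capital V = 5538 + 562 + 2812 = 8912.
Equity: weight = 5538/8912 = 0.6214; cost = 7.9%.
Preferred: weight = 562/8912 = 0.0631; cost = 8.63%.
Senior notes: weight = 2812/8912 = 0.3155; after-tax cost = 7.89% × (1 − 32%) = 5.3652%.
WACC = 0.6214 × 7.9000% + 0.0631 × 8.6300% + 0.3155 × 5.3652% = 7.1462%.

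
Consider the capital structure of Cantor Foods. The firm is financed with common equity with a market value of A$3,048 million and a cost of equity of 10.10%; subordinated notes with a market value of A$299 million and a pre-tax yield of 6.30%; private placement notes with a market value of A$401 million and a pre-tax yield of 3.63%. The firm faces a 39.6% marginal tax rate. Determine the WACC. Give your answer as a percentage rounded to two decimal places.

8.75%

Total capital V = 3048 + 299 + 401 = 3748.
Equity: weight = 3048/3748 = 0.8132; cost = 10.1%.
Subordinated notes: weight = 299/3748 = 0.0798; after-tax cost = 6.3% × (1 − 39.6%) = 3.8052%.
Private placement notes: weight = 401/3748 = 0.1070; after-tax cost = 3.63% × (1 − 39.6%) = 2.1925%.
WACC = 0.8132 × 10.1000% + 0.0798 × 3.8052% + 0.1070 × 2.1925% = 8.7518%.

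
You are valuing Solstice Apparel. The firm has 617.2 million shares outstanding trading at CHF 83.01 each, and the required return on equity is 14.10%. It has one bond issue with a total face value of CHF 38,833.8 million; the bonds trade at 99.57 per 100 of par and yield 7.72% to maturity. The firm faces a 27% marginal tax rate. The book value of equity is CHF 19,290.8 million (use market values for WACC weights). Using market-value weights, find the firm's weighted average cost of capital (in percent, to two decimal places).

Market value of equity E = 83.01 × 617.2m = 51233.772m. Market value of debt D = 38833.8m × 99.57/100 = 38666.81466m.
Total capital V = 51233.772 + 38666.81466 = 89900.58666.
Equity: weight = 51233.772/89900.58666 = 0.5699; cost = 14.1%.
Bonds outstanding: weight = 38666.81466/89900.58666 = 0.4301; after-tax cost = 7.72% × (1 − 27%) = 5.6356%.
WACC = 0.5699 × 14.1000% + 0.4301 × 5.6356% = 10.4594%.

10.46%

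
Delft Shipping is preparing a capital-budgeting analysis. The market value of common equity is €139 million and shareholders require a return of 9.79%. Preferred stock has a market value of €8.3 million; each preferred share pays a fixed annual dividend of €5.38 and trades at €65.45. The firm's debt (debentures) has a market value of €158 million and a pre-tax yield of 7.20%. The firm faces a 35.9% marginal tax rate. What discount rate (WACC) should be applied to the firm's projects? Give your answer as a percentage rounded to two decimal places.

Cost of preferred: Rp = 5.38 / 65.45 = 8.2200%.
Total capital V = 139 + 8.3 + 158 = 305.3.
Equity: weight = 139/305.3 = 0.4553; cost = 9.79%.
Preferred: weight = 8.3/305.3 = 0.0272; cost = 8.22%.
Debentures: weight = 158/305.3 = 0.5175; after-tax cost = 7.2% × (1 − 35.9%) = 4.6152%.
WACC = 0.4553 × 9.7900% + 0.0272 × 8.2200% + 0.5175 × 4.6152% = 7.0692%.

7.07%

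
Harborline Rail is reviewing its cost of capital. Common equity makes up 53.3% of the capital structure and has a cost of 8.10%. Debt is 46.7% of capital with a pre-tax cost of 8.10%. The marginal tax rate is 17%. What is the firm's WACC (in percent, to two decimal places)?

After-tax cost of debt = 8.1% × (1 − 17%) = 6.7230%.
WACC = 0.533 × 8.1000% + 0.467 × 6.7230% = 7.4569%.

7.46%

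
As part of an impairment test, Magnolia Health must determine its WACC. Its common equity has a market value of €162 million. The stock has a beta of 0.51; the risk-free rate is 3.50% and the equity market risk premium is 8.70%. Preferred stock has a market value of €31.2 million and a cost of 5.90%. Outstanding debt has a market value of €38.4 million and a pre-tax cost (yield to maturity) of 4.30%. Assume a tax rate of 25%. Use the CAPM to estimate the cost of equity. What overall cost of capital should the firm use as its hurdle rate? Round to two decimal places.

6.88%

Cost of equity via CAPM: Re = 3.5% + 0.51 × 8.7% = 7.9370%.
Total capital V = 162 + 31.2 + 38.4 = 231.6.
Equity: weight = 162/231.6 = 0.6995; cost = 7.937%.
Preferred: weight = 31.2/231.6 = 0.1347; cost = 5.9%.
Debt: weight = 38.4/231.6 = 0.1658; after-tax cost = 4.3% × (1 − 25%) = 3.2250%.
WACC = 0.6995 × 7.9370% + 0.1347 × 5.9000% + 0.1658 × 3.2250% = 6.8813%.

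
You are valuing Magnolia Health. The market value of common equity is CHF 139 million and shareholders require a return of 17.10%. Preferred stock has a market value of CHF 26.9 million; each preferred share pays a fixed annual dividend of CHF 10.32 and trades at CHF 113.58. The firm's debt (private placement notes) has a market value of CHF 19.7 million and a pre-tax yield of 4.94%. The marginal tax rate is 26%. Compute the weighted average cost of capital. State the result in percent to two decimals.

Cost of preferred: Rp = 10.32 / 113.58 = 9.0861%.
Total capital V = 139 + 26.9 + 19.7 = 185.6.
Equity: weight = 139/185.6 = 0.7489; cost = 17.1%.
Preferred: weight = 26.9/185.6 = 0.1449; cost = 9.0861%.
Private placement notes: weight = 19.7/185.6 = 0.1061; after-tax cost = 4.94% × (1 − 26%) = 3.6556%.
WACC = 0.7489 × 17.1000% + 0.1449 × 9.0861% + 0.1061 × 3.6556% = 14.5115%.

14.51%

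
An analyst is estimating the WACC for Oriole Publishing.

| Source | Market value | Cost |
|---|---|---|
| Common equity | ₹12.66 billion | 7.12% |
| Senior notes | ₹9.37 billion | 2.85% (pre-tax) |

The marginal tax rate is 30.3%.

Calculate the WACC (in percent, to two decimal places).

4.94%

Total capital V = 12.66 + 9.37 = 22.03.
Equity: weight = 12.66/22.03 = 0.5747; cost = 7.12%.
Senior notes: weight = 9.37/22.03 = 0.4253; after-tax cost = 2.85% × (1 − 30.3%) = 1.9865%.
WACC = 0.5747 × 7.1200% + 0.4253 × 1.9865% = 4.9366%.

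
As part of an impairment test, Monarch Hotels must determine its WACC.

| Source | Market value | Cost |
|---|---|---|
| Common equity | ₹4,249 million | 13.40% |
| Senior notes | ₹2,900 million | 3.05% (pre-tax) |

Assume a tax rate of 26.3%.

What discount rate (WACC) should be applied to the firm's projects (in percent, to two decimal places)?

Total capital V = 4249 + 2900 = 7149.
Equity: weight = 4249/7149 = 0.5943; cost = 13.4%.
Senior notes: weight = 2900/7149 = 0.4057; after-tax cost = 3.05% × (1 − 26.3%) = 2.2478%.
WACC = 0.5943 × 13.4000% + 0.4057 × 2.2478% = 8.8761%.

8.88%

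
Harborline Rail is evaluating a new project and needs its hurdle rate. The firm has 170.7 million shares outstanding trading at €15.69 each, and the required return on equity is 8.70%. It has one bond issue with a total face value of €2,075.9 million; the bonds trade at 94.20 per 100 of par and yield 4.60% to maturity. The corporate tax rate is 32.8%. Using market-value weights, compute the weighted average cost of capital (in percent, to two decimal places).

Market value of equity E = 15.69 × 170.7m = 2678.283m. Market value of debt D = 2075.9m × 94.2/100 = 1955.4978m.
Total capital V = 2678.283 + 1955.4978 = 4633.7808.
Equity: weight = 2678.283/4633.7808 = 0.5780; cost = 8.7%.
Bonds outstanding: weight = 1955.4978/4633.7808 = 0.4220; after-tax cost = 4.6% × (1 − 32.8%) = 3.0912%.
WACC = 0.5780 × 8.7000% + 0.4220 × 3.0912% = 6.3330%.

6.33%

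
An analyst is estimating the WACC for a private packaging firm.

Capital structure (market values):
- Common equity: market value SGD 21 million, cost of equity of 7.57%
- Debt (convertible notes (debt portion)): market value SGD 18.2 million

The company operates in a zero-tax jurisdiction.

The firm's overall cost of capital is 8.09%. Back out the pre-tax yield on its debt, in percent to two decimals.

8.69%

Total capital V = 21 + 18.2 = 39.2.
Equity weight = 21/39.2 = 0.5357.
Convertible notes (debt portion) weight = 18.2/39.2 = 0.4643.
Equity contribution = 0.5357 × 7.57% = 4.0554%.
Remaining for debt = 8.09% − 4.0554% = 4.0346%.
Rd × (1 − 0%) × 0.4643 = 4.0346%  ⇒  Rd = 8.6900%.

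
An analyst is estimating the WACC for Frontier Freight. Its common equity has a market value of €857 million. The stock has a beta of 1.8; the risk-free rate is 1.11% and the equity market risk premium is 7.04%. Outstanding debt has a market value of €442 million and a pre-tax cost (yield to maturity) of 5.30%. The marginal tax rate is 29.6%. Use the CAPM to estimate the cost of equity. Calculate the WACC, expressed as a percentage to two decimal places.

Cost of equity via CAPM: Re = 1.11% + 1.8 × 7.04% = 13.7820%.
Total capital V = 857 + 442 = 1299.
Equity: weight = 857/1299 = 0.6597; cost = 13.782%.
Debt: weight = 442/1299 = 0.3403; after-tax cost = 5.3% × (1 − 29.6%) = 3.7312%.
WACC = 0.6597 × 13.7820% + 0.3403 × 3.7312% = 10.3621%.

10.36%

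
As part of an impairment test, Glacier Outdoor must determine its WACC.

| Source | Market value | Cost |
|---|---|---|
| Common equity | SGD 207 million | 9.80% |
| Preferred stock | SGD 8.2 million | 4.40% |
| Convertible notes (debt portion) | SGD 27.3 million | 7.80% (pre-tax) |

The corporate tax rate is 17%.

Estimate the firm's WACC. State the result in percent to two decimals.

9.24%

Total capital V = 207 + 8.2 + 27.3 = 242.5.
Equity: weight = 207/242.5 = 0.8536; cost = 9.8%.
Preferred: weight = 8.2/242.5 = 0.0338; cost = 4.4%.
Convertible notes (debt portion): weight = 27.3/242.5 = 0.1126; after-tax cost = 7.8% × (1 − 17%) = 6.4740%.
WACC = 0.8536 × 9.8000% + 0.0338 × 4.4000% + 0.1126 × 6.4740% = 9.2430%.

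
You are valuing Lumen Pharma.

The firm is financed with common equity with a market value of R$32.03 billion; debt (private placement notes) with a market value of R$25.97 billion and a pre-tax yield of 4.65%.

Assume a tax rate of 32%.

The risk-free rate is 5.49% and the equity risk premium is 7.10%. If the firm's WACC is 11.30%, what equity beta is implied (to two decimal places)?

1.75

Total capital V = 32.03 + 25.97 = 58.
Equity weight = 32.03/58 = 0.5522.
Private placement notes weight = 25.97/58 = 0.4478.
Debt contribution = 0.4478 × 4.65% × (1 − 32%) = 1.4158%.
Required equity contribution = 11.3% − 1.4158% = 9.8842%  ⇒  Re = 17.8983%.
CAPM: 17.8983% = 5.49% + β × 7.1%  ⇒  β = 1.7476.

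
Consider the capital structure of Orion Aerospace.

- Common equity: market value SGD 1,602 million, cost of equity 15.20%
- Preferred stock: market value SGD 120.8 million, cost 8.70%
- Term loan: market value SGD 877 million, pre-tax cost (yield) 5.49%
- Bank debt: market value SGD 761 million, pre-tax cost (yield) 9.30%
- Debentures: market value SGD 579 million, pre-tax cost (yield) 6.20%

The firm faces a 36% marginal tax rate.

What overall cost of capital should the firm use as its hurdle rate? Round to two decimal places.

Total capital V = 1602 + 120.8 + 877 + 761 + 579 = 3939.8.
Equity: weight = 1602/3939.8 = 0.4066; cost = 15.2%.
Preferred: weight = 120.8/3939.8 = 0.0307; cost = 8.7%.
Term loan: weight = 877/3939.8 = 0.2226; after-tax cost = 5.49% × (1 − 36%) = 3.5136%.
Bank debt: weight = 761/3939.8 = 0.1932; after-tax cost = 9.3% × (1 − 36%) = 5.9520%.
Debentures: weight = 579/3939.8 = 0.1470; after-tax cost = 6.2% × (1 − 36%) = 3.9680%.
WACC = 0.4066 × 15.2000% + 0.0307 × 8.7000% + 0.2226 × 3.5136% + 0.1932 × 5.9520% + 0.1470 × 3.9680% = 8.9623%.

8.96%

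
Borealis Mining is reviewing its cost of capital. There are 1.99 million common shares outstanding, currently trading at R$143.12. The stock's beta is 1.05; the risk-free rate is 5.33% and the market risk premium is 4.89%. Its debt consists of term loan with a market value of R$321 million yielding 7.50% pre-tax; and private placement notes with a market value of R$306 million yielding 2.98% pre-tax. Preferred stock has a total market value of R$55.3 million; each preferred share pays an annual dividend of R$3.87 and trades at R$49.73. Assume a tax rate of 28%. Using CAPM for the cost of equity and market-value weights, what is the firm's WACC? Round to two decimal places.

Cost of equity via CAPM: Re = 5.33% + 1.05 × 4.89% = 10.4645%.
Cost of preferred: Rp = 3.87 / 49.73 = 7.7820%.
Market value of equity E = 143.12 × 1.99m = 284.8088m.
Total capital V = 284.8088 + 55.3 + 321 + 306 = 967.1088.
Equity: weight = 284.8088/967.1088 = 0.2945; cost = 10.4645%.
Preferred: weight = 55.3/967.1088 = 0.0572; cost = 7.782%.
Term loan: weight = 321/967.1088 = 0.3319; after-tax cost = 7.5% × (1 − 28%) = 5.4000%.
Private placement notes: weight = 306/967.1088 = 0.3164; after-tax cost = 2.98% × (1 − 28%) = 2.1456%.
WACC = 0.2945 × 10.4645% + 0.0572 × 7.7820% + 0.3319 × 5.4000% + 0.3164 × 2.1456% = 5.9980%.

6.00%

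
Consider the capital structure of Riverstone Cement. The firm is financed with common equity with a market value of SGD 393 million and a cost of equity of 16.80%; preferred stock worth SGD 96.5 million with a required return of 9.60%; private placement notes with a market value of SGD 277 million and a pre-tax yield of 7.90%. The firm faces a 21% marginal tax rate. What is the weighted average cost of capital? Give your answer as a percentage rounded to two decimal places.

Total capital V = 393 + 96.5 + 277 = 766.5.
Equity: weight = 393/766.5 = 0.5127; cost = 16.8%.
Preferred: weight = 96.5/766.5 = 0.1259; cost = 9.6%.
Private placement notes: weight = 277/766.5 = 0.3614; after-tax cost = 7.9% × (1 − 21%) = 6.2410%.
WACC = 0.5127 × 16.8000% + 0.1259 × 9.6000% + 0.3614 × 6.2410% = 12.0777%.

12.08%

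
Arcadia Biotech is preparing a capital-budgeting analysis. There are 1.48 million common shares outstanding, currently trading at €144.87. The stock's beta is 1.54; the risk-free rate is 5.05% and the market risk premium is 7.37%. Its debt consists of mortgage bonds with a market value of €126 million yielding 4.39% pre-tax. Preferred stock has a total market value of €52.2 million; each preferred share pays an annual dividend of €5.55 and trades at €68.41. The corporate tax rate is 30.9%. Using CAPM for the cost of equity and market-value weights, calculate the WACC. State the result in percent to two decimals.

Cost of equity via CAPM: Re = 5.05% + 1.54 × 7.37% = 16.3998%.
Cost of preferred: Rp = 5.55 / 68.41 = 8.1128%.
Market value of equity E = 144.87 × 1.48m = 214.4076m.
Total capital V = 214.4076 + 52.2 + 126 = 392.6076.
Equity: weight = 214.4076/392.6076 = 0.5461; cost = 16.3998%.
Preferred: weight = 52.2/392.6076 = 0.1330; cost = 8.1128%.
Mortgage bonds: weight = 126/392.6076 = 0.3209; after-tax cost = 4.39% × (1 − 30.9%) = 3.0335%.
WACC = 0.5461 × 16.3998% + 0.1330 × 8.1128% + 0.3209 × 3.0335% = 11.0083%.

11.01%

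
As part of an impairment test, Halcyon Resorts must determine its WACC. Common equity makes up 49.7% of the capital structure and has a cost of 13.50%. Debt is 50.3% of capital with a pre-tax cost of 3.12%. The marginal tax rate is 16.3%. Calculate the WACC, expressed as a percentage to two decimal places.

After-tax cost of debt = 3.12% × (1 − 16.3%) = 2.6114%.
WACC = 0.497 × 13.5000% + 0.503 × 2.6114% = 8.0231%.

8.02%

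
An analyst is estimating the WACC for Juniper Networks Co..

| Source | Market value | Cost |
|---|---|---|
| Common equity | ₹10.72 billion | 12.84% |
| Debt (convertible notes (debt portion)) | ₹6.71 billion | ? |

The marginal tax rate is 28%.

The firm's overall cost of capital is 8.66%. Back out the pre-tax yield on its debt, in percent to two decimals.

Total capital V = 10.72 + 6.71 = 17.43.
Equity weight = 10.72/17.43 = 0.6150.
Convertible notes (debt portion) weight = 6.71/17.43 = 0.3850.
Equity contribution = 0.6150 × 12.84% = 7.8970%.
Remaining for debt = 8.66% − 7.8970% = 0.7630%.
Rd × (1 − 28%) × 0.3850 = 0.7630%  ⇒  Rd = 2.7527%.

2.75%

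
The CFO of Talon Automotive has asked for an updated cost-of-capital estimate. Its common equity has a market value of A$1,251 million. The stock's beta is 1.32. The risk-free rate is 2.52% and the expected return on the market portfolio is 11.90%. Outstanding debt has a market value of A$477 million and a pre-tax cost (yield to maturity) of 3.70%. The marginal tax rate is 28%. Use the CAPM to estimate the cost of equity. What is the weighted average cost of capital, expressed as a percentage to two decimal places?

11.52%

Market risk premium = 11.9% − 2.52% = 9.38%.
Cost of equity via CAPM: Re = 2.52% + 1.32 × 9.38% = 14.9016%.
Total capital V = 1251 + 477 = 1728.
Equity: weight = 1251/1728 = 0.7240; cost = 14.9016%.
Debt: weight = 477/1728 = 0.2760; after-tax cost = 3.7% × (1 − 28%) = 2.6640%.
WACC = 0.7240 × 14.9016% + 0.2760 × 2.6640% = 11.5235%.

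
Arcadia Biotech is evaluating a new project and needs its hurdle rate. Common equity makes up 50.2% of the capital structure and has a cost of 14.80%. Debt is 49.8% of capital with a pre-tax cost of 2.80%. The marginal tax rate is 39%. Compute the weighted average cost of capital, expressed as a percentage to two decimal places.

8.28%

After-tax cost of debt = 2.8% × (1 − 39%) = 1.7080%.
WACC = 0.502 × 14.8000% + 0.498 × 1.7080% = 8.2802%.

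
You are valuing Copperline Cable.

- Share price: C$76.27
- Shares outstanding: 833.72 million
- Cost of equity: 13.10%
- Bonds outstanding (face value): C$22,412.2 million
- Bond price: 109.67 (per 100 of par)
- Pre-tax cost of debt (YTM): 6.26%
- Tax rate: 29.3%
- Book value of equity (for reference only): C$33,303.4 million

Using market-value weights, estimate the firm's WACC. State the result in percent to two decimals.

Market value of equity E = 76.27 × 833.72m = 63587.8244m. Market value of debt D = 22412.2m × 109.67/100 = 24579.45974m.
Total capital V = 63587.8244 + 24579.45974 = 88167.28414.
Equity: weight = 63587.8244/88167.28414 = 0.7212; cost = 13.1%.
Bonds outstanding: weight = 24579.45974/88167.28414 = 0.2788; after-tax cost = 6.26% × (1 − 29.3%) = 4.4258%.
WACC = 0.7212 × 13.1000% + 0.2788 × 4.4258% = 10.6818%.

10.68%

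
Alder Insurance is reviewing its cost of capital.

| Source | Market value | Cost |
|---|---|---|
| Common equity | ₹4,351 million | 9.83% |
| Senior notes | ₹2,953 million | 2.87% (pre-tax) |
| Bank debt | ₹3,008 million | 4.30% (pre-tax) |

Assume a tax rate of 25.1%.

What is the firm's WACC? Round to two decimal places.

Total capital V = 4351 + 2953 + 3008 = 10312.
Equity: weight = 4351/10312 = 0.4219; cost = 9.83%.
Senior notes: weight = 2953/10312 = 0.2864; after-tax cost = 2.87% × (1 − 25.1%) = 2.1496%.
Bank debt: weight = 3008/10312 = 0.2917; after-tax cost = 4.3% × (1 − 25.1%) = 3.2207%.
WACC = 0.4219 × 9.8300% + 0.2864 × 2.1496% + 0.2917 × 3.2207% = 5.7027%.

5.70%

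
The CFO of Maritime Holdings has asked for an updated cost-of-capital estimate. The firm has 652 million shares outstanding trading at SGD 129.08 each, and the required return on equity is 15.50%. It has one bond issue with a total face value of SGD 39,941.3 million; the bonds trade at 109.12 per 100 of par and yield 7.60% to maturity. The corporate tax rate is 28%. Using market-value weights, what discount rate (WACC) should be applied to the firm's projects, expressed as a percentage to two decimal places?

Market value of equity E = 129.08 × 652m = 84160.16m. Market value of debt D = 39941.3m × 109.12/100 = 43583.94656m.
Total capital V = 84160.16 + 43583.94656 = 127744.10656.
Equity: weight = 84160.16/127744.10656 = 0.6588; cost = 15.5%.
Bonds outstanding: weight = 43583.94656/127744.10656 = 0.3412; after-tax cost = 7.6% × (1 − 28%) = 5.4720%.
WACC = 0.6588 × 15.5000% + 0.3412 × 5.4720% = 12.0786%.

12.08%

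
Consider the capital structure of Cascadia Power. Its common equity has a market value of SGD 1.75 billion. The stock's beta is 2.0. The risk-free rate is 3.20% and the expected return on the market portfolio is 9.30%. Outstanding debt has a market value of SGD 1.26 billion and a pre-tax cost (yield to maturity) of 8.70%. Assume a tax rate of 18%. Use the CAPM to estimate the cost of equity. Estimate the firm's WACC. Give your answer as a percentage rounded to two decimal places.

11.94%

Market risk premium = 9.3% − 3.2% = 6.1%.
Cost of equity via CAPM: Re = 3.2% + 2.0 × 6.1% = 15.4000%.
Total capital V = 1.75 + 1.26 = 3.01.
Equity: weight = 1.75/3.01 = 0.5814; cost = 15.4%.
Debt: weight = 1.26/3.01 = 0.4186; after-tax cost = 8.7% × (1 − 18%) = 7.1340%.
WACC = 0.5814 × 15.4000% + 0.4186 × 7.1340% = 11.9398%.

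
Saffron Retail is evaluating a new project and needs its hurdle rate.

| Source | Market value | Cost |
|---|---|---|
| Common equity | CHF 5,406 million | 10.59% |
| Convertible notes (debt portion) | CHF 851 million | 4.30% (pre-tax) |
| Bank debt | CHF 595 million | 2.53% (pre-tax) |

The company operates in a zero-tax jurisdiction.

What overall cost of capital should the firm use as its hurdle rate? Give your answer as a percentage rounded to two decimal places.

9.11%

Total capital V = 5406 + 851 + 595 = 6852.
Equity: weight = 5406/6852 = 0.7890; cost = 10.59%.
Convertible notes (debt portion): weight = 851/6852 = 0.1242; after-tax cost = 4.3% × (1 − 0%) = 4.3000%.
Bank debt: weight = 595/6852 = 0.0868; after-tax cost = 2.53% × (1 − 0%) = 2.5300%.
WACC = 0.7890 × 10.5900% + 0.1242 × 4.3000% + 0.0868 × 2.5300% = 9.1089%.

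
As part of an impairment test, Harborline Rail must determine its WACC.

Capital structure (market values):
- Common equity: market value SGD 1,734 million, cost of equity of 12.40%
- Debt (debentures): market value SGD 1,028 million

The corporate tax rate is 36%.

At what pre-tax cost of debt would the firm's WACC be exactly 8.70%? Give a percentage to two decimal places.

Total capital V = 1734 + 1028 = 2762.
Equity weight = 1734/2762 = 0.6278.
Debentures weight = 1028/2762 = 0.3722.
Equity contribution = 0.6278 × 12.4% = 7.7848%.
Remaining for debt = 8.7% − 7.7848% = 0.9152%.
Rd × (1 − 36%) × 0.3722 = 0.9152%  ⇒  Rd = 3.8421%.

3.84%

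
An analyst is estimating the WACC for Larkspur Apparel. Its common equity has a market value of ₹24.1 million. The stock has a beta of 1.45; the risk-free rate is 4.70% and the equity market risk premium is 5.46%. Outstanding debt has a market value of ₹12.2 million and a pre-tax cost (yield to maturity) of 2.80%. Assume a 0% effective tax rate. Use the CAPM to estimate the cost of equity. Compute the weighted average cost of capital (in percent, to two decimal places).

9.32%

Cost of equity via CAPM: Re = 4.7% + 1.45 × 5.46% = 12.6170%.
Total capital V = 24.1 + 12.2 = 36.3.
Equity: weight = 24.1/36.3 = 0.6639; cost = 12.617%.
Debt: weight = 12.2/36.3 = 0.3361; after-tax cost = 2.8% × (1 − 0%) = 2.8000%.
WACC = 0.6639 × 12.6170% + 0.3361 × 2.8000% = 9.3176%.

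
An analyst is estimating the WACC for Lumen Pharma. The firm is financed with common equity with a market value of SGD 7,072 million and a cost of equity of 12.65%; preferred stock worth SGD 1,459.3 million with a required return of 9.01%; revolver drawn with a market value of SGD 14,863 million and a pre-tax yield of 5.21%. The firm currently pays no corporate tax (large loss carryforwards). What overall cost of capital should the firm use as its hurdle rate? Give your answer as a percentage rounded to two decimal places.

7.70%

Total capital V = 7072 + 1459.3 + 14863 = 23394.3.
Equity: weight = 7072/23394.3 = 0.3023; cost = 12.65%.
Preferred: weight = 1459.3/23394.3 = 0.0624; cost = 9.01%.
Revolver drawn: weight = 14863/23394.3 = 0.6353; after-tax cost = 5.21% × (1 − 0%) = 5.2100%.
WACC = 0.3023 × 12.6500% + 0.0624 × 9.0100% + 0.6353 × 5.2100% = 7.6961%.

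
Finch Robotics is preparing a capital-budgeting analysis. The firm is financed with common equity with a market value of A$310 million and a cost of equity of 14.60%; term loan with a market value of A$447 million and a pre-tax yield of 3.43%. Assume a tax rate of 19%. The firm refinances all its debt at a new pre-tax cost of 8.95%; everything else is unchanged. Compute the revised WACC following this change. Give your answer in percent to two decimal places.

10.26%

After the change:
Total capital V = 310 + 447 = 757.
Equity: weight = 310/757 = 0.4095; cost = 14.6%.
Term loan: weight = 447/757 = 0.5905; after-tax cost = 8.95% × (1 − 19%) = 7.2495%.
WACC = 0.4095 × 14.6000% + 0.5905 × 7.2495% = 10.2596%.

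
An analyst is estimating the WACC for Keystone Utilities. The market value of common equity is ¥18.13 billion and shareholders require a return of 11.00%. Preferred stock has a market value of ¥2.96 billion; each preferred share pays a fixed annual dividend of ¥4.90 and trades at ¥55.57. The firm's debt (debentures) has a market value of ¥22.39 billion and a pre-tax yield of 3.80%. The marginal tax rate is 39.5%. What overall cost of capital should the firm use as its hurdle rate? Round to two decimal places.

6.37%

Cost of preferred: Rp = 4.9 / 55.57 = 8.8177%.
Total capital V = 18.13 + 2.96 + 22.39 = 43.48.
Equity: weight = 18.13/43.48 = 0.4170; cost = 11%.
Preferred: weight = 2.96/43.48 = 0.0681; cost = 8.8177%.
Debentures: weight = 22.39/43.48 = 0.5149; after-tax cost = 3.8% × (1 − 39.5%) = 2.2990%.
WACC = 0.4170 × 11.0000% + 0.0681 × 8.8177% + 0.5149 × 2.2990% = 6.3709%.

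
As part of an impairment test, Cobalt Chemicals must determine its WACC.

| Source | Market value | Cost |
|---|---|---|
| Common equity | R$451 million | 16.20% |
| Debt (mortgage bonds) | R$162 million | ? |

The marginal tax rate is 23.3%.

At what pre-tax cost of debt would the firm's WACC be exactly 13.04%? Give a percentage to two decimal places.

5.53%

Total capital V = 451 + 162 = 613.
Equity weight = 451/613 = 0.7357.
Mortgage bonds weight = 162/613 = 0.2643.
Equity contribution = 0.7357 × 16.2% = 11.9188%.
Remaining for debt = 13.04% − 11.9188% = 1.1212%.
Rd × (1 − 23.3%) × 0.2643 = 1.1212%  ⇒  Rd = 5.5316%.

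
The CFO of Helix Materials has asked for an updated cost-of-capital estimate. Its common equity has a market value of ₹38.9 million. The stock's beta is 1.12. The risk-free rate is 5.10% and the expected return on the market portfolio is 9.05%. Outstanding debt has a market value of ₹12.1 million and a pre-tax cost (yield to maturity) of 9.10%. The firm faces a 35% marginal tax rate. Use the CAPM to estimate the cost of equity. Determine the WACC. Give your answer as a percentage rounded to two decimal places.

8.67%

Market risk premium = 9.05% − 5.1% = 3.95%.
Cost of equity via CAPM: Re = 5.1% + 1.12 × 3.95% = 9.5240%.
Total capital V = 38.9 + 12.1 = 51.
Equity: weight = 38.9/51 = 0.7627; cost = 9.524%.
Debt: weight = 12.1/51 = 0.2373; after-tax cost = 9.1% × (1 − 35%) = 5.9150%.
WACC = 0.7627 × 9.5240% + 0.2373 × 5.9150% = 8.6677%.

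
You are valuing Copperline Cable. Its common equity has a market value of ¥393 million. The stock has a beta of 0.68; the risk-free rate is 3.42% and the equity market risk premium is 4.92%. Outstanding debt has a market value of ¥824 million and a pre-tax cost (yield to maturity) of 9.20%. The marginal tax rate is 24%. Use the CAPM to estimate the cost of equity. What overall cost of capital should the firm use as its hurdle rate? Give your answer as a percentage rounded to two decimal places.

6.92%

Cost of equity via CAPM: Re = 3.42% + 0.68 × 4.92% = 6.7656%.
Total capital V = 393 + 824 = 1217.
Equity: weight = 393/1217 = 0.3229; cost = 6.7656%.
Debt: weight = 824/1217 = 0.6771; after-tax cost = 9.2% × (1 − 24%) = 6.9920%.
WACC = 0.3229 × 6.7656% + 0.6771 × 6.9920% = 6.9189%.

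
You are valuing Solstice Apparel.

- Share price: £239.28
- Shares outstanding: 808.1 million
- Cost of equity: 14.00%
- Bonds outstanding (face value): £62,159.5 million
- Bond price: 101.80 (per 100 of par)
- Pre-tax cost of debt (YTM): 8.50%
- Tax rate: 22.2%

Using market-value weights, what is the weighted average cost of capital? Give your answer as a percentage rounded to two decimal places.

Market value of equity E = 239.28 × 808.1m = 193362.168m. Market value of debt D = 62159.5m × 101.8/100 = 63278.371m.
Total capital V = 193362.168 + 63278.371 = 256640.539.
Equity: weight = 193362.168/256640.539 = 0.7534; cost = 14%.
Bonds outstanding: weight = 63278.371/256640.539 = 0.2466; after-tax cost = 8.5% × (1 − 22.2%) = 6.6130%.
WACC = 0.7534 × 14.0000% + 0.2466 × 6.6130% = 12.1786%.

12.18%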